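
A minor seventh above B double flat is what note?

Abb

A seventh above B lands on the letter A.
A minor seventh spans 10 semitones, so Bbb moves to pitch class 7. On the letter A that is Abb.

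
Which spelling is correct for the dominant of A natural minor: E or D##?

Each scale degree takes a distinct letter name. Degree 5 of a scale on A must use the letter E.
E and D## are enharmonically the same pitch, but only E uses the letter E, so it is the correct spelling here.

E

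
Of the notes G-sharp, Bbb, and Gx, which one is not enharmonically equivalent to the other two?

G#

In 12-tone equal temperament, enharmonic equivalents share a pitch class. G# is pitch class 8; Bbb is pitch class 9; G## is pitch class 9.
Bbb and G## share pitch class 9, while G# is pitch class 8.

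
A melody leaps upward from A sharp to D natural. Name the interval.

diminished fourth

The letter names run A→D, a span of 3 letter steps, so the interval is some kind of fourth.
A# to D is 4 semitones. A perfect fourth is 5, so 4 makes it diminished.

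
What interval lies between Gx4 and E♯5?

minor sixth

The letter names run G→E, a span of 5 letter steps, so the interval is some kind of sixth.
G## to E# is 8 semitones. A major sixth is 9, so 8 makes it minor.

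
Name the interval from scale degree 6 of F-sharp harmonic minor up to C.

Scale degree 6 of F# harmonic minor is D.
D up to C: letters D→C make it a seventh; 10 semitones makes it minor.

minor seventh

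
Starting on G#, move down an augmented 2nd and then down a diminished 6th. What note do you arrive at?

A#

An augmented second down from G# is F (letter F, 3 semitones down).
A diminished sixth down from F is A# (letter A, 7 semitones down).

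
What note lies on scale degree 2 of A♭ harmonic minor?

Bb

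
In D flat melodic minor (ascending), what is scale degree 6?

Bb

The Db melodic minor (ascending) scale runs Db Eb Fb Gb Ab Bb C.
Degree 6 is Bb.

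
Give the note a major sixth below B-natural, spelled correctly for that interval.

D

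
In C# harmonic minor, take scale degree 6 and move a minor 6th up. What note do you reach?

Scale degree 6 of C# harmonic minor is A.
A minor sixth (8 semitones) above A lands on the letter F, giving F.

F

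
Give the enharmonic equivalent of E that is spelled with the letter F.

E is pitch class 4. The letter F alone is pitch class 5.
To reach pitch class 4 from F requires an offset of -1 semitone, i.e. flat: Fb.

Fb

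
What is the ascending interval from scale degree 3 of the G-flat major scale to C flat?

Scale degree 3 of Gb major is Bb.
Bb up to Cb: letters B→C make it a second; 1 semitone makes it minor.

minor second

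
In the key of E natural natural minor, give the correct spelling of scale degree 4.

Degree 4 takes the letter 3 steps above E, which is A.
In natural minor, degree 4 sits 5 semitones above the tonic. E + 5 semitones is pitch class 9, spelled on A as A.

A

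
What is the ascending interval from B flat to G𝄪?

doubly augmented sixth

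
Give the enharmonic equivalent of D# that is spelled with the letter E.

Eb

Plain E sits 1 semitone above D#, so on the letter E the same pitch needs a flat: Eb.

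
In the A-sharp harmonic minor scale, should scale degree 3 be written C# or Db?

Each scale degree takes a distinct letter name. Degree 3 of a scale on A must use the letter C.
C# and Db are enharmonically the same pitch, but only C# uses the letter C, so it is the correct spelling here.

C#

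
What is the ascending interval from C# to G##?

augmented fifth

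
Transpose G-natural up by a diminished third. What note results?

A third above G lands on the letter B.
A diminished third spans 2 semitones, so G moves to pitch class 9. On the letter B that is Bbb.

Bbb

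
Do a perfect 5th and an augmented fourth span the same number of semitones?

No

A perfect fifth spans 7 semitones; an augmented fourth spans 6.
The spans differ, so they are not enharmonic equivalents.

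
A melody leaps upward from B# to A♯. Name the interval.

minor seventh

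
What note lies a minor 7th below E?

F#

E down a major seventh is F, so the target letter is F.
From E, a minor seventh is 10 semitones down: F#.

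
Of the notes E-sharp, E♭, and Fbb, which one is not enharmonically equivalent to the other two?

In 12-tone equal temperament, enharmonic equivalents share a pitch class. E# is pitch class 5; Eb is pitch class 3; Fbb is pitch class 3.
Eb and Fbb share pitch class 3, while E# is pitch class 5.

E#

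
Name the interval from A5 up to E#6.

augmented fifth

The letter names run A→E, a span of 4 letter steps, so the interval is some kind of fifth.
A to E# is 8 semitones. A perfect fifth is 7, so 8 makes it augmented.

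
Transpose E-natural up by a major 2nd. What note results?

F#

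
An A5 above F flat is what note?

C

F up a perfect fifth is C, so the target letter is C.
From Fb, an augmented fifth is 8 semitones up: C.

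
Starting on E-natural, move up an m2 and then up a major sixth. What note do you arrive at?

D

A minor second up from E is F (letter F, 1 semitone up).
A major sixth up from F is D (letter D, 9 semitones up).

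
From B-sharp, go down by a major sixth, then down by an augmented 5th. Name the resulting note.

A major sixth down from B# is D# (letter D, 9 semitones down).
An augmented fifth down from D# is G (letter G, 8 semitones down).

G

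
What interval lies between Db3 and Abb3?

Counting letters D–E–F–G–A gives a fifth.
Db→Abb = 6 semitones, 1 narrower than the perfect fifth (7), so diminished.

diminished fifth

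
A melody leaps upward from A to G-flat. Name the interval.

diminished seventh

The letter names run A→G, a span of 6 letter steps, so the interval is some kind of seventh.
A to Gb is 9 semitones. A major seventh is 11, so 9 makes it diminished.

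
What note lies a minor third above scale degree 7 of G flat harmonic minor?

Ab

Scale degree 7 of Gb harmonic minor is F.
A minor third (3 semitones) above F lands on the letter A, giving Ab.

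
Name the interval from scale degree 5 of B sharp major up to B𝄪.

augmented fourth

Scale degree 5 of B# major is F##.
F## up to B##: letters F→B make it a fourth; 6 semitones makes it augmented.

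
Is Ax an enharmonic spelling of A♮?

No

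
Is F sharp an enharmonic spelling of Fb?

No

Two spellings are enharmonically equivalent only if they share a pitch class.
Here F# → 6, Fb → 4; 4 ≠ 6, so they are not.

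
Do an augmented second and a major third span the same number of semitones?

An augmented second spans 3 semitones; a major third spans 4.
The spans differ, so they are not enharmonic equivalents.

No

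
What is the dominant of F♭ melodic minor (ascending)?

Cb

Degree 5 takes the letter 4 steps above F, which is C.
In melodic minor (ascending), degree 5 sits 7 semitones above the tonic. Fb + 7 semitones is pitch class 11, spelled on C as Cb.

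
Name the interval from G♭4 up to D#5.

doubly augmented fifth

Counting letters G–A–B–C–D gives a fifth.
Gb→D# = 9 semitones, 2 wider than the perfect fifth (7), so doubly augmented.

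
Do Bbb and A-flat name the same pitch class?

Bbb is pitch class 9; Ab is pitch class 8.
The pitch classes differ (9 vs. 8), so they are not enharmonic equivalents.

No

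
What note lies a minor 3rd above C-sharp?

A third above C lands on the letter E.
A minor third spans 3 semitones, so C# moves to pitch class 4. On the letter E that is E.

E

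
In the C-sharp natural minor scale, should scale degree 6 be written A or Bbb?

A

Each scale degree takes a distinct letter name. Degree 6 of a scale on C must use the letter A.
A and Bbb are enharmonically the same pitch, but only A uses the letter A, so it is the correct spelling here.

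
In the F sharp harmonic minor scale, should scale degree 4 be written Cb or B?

Each scale degree takes a distinct letter name. Degree 4 of a scale on F must use the letter B.
B and Cb are enharmonically the same pitch, but only B uses the letter B, so it is the correct spelling here.

B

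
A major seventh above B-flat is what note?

A seventh above B lands on the letter A.
A major seventh spans 11 semitones, so Bb moves to pitch class 9. On the letter A that is A.

A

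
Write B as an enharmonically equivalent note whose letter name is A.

A##

B is pitch class 11. The letter A alone is pitch class 9.
To reach pitch class 11 from A requires an offset of +2 semitones, i.e. double sharp: A##.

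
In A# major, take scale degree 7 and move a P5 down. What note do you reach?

C##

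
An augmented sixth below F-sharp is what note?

F down a major sixth is Ab, so the target letter is A.
From F#, an augmented sixth is 10 semitones down: Ab.

Ab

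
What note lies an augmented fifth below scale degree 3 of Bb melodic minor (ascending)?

Gbb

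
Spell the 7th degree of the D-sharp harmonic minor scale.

C##

Degree 7 takes the letter 6 steps above D, which is C.
In harmonic minor, degree 7 sits 11 semitones above the tonic. D# + 11 semitones is pitch class 2, spelled on C as C##.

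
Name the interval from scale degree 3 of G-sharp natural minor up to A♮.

minor seventh

Scale degree 3 of G# natural minor is B.
B up to A: letters B→A make it a seventh; 10 semitones makes it minor.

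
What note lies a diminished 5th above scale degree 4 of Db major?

Dbb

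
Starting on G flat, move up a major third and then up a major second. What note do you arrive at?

A major third up from Gb is Bb (letter B, 4 semitones up).
A major second up from Bb is C (letter C, 2 semitones up).

C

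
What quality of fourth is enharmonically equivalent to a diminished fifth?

augmented

A diminished fifth spans 6 semitones.
A fourth spanning 6 semitones is augmented (the perfect fourth is 5).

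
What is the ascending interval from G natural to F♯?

The letter names run G→F, a span of 6 letter steps, so the interval is some kind of seventh.
G to F# is 11 semitones. A major seventh is 11, so 11 makes it major.

major seventh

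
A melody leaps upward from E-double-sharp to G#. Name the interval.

Counting letters E–F–G gives a third.
E##→G# = 2 semitones, 2 narrower than the major third (4), so diminished.

diminished third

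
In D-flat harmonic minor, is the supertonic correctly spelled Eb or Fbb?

Each scale degree takes a distinct letter name. Degree 2 of a scale on D must use the letter E.
Eb and Fbb are enharmonically the same pitch, but only Eb uses the letter E, so it is the correct spelling here.

Eb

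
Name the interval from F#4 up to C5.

Counting letters F–G–A–B–C gives a fifth.
F#→C = 6 semitones, 1 narrower than the perfect fifth (7), so diminished.

diminished fifth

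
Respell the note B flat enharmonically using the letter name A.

Plain A sits 1 semitone below Bb, so on the letter A the same pitch needs a sharp: A#.

A#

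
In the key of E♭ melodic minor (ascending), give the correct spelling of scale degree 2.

F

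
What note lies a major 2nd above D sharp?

E#

D up a major second is E, so the target letter is E.
From D#, a major second is 2 semitones up: E#.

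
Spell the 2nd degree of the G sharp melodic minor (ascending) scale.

A#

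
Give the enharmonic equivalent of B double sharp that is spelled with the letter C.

B## is pitch class 1. The letter C alone is pitch class 0.
To reach pitch class 1 from C requires an offset of +1 semitone, i.e. sharp: C#.

C#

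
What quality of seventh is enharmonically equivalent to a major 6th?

diminished

A major sixth spans 9 semitones.
A seventh spanning 9 semitones is diminished (the major seventh is 11).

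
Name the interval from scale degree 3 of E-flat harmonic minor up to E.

Scale degree 3 of Eb harmonic minor is Gb.
Gb up to E: letters G→E make it a sixth; 10 semitones makes it augmented.

augmented sixth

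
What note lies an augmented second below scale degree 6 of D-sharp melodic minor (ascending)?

A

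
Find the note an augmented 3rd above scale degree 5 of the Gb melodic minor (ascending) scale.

F#

Scale degree 5 of Gb melodic minor (ascending) is Db.
An augmented third (5 semitones) above Db lands on the letter F, giving F#.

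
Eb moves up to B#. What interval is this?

Counting letters E–F–G–A–B gives a fifth.
Eb→B# = 9 semitones, 2 wider than the perfect fifth (7), so doubly augmented.

doubly augmented fifth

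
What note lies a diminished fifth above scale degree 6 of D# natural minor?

Scale degree 6 of D# natural minor is B.
A diminished fifth (6 semitones) above B lands on the letter F, giving F.

F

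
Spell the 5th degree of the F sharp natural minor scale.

The F# natural minor scale runs F# G# A B C# D E.
Degree 5 is C#.

C#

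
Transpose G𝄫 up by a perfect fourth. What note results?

Cbb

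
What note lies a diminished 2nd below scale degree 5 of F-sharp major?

Scale degree 5 of F# major is C#.
A diminished second (0 semitones) below C# lands on the letter B, giving B##.

B##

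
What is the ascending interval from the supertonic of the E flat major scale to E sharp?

augmented seventh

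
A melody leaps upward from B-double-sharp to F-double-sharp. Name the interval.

Counting letters B–C–D–E–F gives a fifth.
B##→F## = 6 semitones, 1 narrower than the perfect fifth (7), so diminished.

diminished fifth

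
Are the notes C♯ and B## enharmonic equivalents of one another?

C# = pitch class 1 and B## = pitch class 1 — the same pitch class, so they are enharmonic equivalents.

Yes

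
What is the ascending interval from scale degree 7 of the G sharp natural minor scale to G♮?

Scale degree 7 of G# natural minor is F#.
F# up to G: letters F→G make it a second; 1 semitone makes it minor.

minor second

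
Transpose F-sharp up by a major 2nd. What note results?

A second above F lands on the letter G.
A major second spans 2 semitones, so F# moves to pitch class 8. On the letter G that is G#.

G#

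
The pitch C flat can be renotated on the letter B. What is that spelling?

Cb is pitch class 11. The letter B alone is pitch class 11.
Pitch class 11 on B needs no accidental: B.

B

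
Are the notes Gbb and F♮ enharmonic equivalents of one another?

Yes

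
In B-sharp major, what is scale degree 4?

E#

The B# major scale runs B# C## D## E# F## G## A##.
Degree 4 is E#.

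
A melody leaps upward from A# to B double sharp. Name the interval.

augmented second

Counting letters A–B gives a second.
A#→B## = 3 semitones, 1 wider than the major second (2), so augmented.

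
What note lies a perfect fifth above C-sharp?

G#

A fifth above C lands on the letter G.
A perfect fifth spans 7 semitones, so C# moves to pitch class 8. On the letter G that is G#.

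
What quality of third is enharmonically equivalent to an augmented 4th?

An augmented fourth spans 6 semitones.
A third spanning 6 semitones is doubly augmented (the major third is 4).

doubly augmented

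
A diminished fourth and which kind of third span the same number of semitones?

A diminished fourth spans 4 semitones.
A third spanning 4 semitones is major (the major third is 4).

major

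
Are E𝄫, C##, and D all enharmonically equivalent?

Yes

Ebb = pitch class 2 and C## = pitch class 2 and D = pitch class 2 — the same pitch class, so they are enharmonic equivalents.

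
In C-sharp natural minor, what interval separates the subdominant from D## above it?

augmented sixth

The subdominant of C# natural minor is F#.
F# up to D##: letters F→D make it a sixth; 10 semitones makes it augmented.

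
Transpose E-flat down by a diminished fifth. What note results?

E down a perfect fifth is A, so the target letter is A.
From Eb, a diminished fifth is 6 semitones down: A.

A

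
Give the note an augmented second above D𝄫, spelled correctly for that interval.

A second above D lands on the letter E.
An augmented second spans 3 semitones, so Dbb moves to pitch class 3. On the letter E that is Eb.

Eb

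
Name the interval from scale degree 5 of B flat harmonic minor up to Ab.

Scale degree 5 of Bb harmonic minor is F.
F up to Ab: letters F→A make it a third; 3 semitones makes it minor.

minor third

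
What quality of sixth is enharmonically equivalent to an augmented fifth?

minor

An augmented fifth spans 8 semitones.
A sixth spanning 8 semitones is minor (the major sixth is 9).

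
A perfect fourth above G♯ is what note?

C#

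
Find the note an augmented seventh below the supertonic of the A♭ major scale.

The supertonic of Ab major is Bb.
An augmented seventh (12 semitones) below Bb lands on the letter C, giving Cbb.

Cbb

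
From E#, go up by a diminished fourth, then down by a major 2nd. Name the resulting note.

G

A diminished fourth up from E# is A (letter A, 4 semitones up).
A major second down from A is G (letter G, 2 semitones down).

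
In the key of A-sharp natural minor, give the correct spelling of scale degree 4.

D#

Degree 4 takes the letter 3 steps above A, which is D.
In natural minor, degree 4 sits 5 semitones above the tonic. A# + 5 semitones is pitch class 3, spelled on D as D#.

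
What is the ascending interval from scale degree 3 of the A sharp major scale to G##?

Scale degree 3 of A# major is C##.
C## up to G##: letters C→G make it a fifth; 7 semitones makes it perfect.

perfect fifth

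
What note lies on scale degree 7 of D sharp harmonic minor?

The D# harmonic minor scale runs D# E# F# G# A# B C##.
Degree 7 is C##.

C##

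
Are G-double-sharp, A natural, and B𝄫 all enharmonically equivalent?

Yes

G## is pitch class 9; A is pitch class 9; Bbb is pitch class 9.
All spellings map to pitch class 9, so they are enharmonically equivalent.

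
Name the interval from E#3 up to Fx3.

major second

The letter names run E→F, a span of 1 letter step, so the interval is some kind of second.
E# to F## is 2 semitones. A major second is 2, so 2 makes it major.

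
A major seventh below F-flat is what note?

Gbb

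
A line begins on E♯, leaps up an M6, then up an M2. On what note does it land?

D##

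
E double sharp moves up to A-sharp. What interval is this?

diminished fourth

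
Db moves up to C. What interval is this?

major seventh

The letter names run D→C, a span of 6 letter steps, so the interval is some kind of seventh.
Db to C is 11 semitones. A major seventh is 11, so 11 makes it major.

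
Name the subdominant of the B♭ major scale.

Eb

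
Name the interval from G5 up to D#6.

augmented fifth

The letter names run G→D, a span of 4 letter steps, so the interval is some kind of fifth.
G to D# is 8 semitones. A perfect fifth is 7, so 8 makes it augmented.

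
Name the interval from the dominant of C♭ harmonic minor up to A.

augmented second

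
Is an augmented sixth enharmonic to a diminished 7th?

No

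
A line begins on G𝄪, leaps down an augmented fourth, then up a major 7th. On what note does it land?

An augmented fourth down from G## is D# (letter D, 6 semitones down).
A major seventh up from D# is C## (letter C, 11 semitones up).

C##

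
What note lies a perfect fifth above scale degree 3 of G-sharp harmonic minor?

Scale degree 3 of G# harmonic minor is B.
A perfect fifth (7 semitones) above B lands on the letter F, giving F#.

F#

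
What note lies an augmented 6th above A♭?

A up a major sixth is F#, so the target letter is F.
From Ab, an augmented sixth is 10 semitones up: F#.

F#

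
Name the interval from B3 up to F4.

Counting letters B–C–D–E–F gives a fifth.
B→F = 6 semitones, 1 narrower than the perfect fifth (7), so diminished.

diminished fifth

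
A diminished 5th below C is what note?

F#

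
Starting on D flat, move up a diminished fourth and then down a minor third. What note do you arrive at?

A diminished fourth up from Db is Gbb (letter G, 4 semitones up).
A minor third down from Gbb is Ebb (letter E, 3 semitones down).

Ebb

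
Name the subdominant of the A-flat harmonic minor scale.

Db

Degree 4 takes the letter 3 steps above A, which is D.
In harmonic minor, degree 4 sits 5 semitones above the tonic. Ab + 5 semitones is pitch class 1, spelled on D as Db.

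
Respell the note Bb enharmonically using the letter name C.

Plain C sits 2 semitones above Bb, so on the letter C the same pitch needs a double flat: Cbb.

Cbb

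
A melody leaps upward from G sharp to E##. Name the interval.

augmented sixth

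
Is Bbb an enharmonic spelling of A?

Yes

Bbb is pitch class 9; A is pitch class 9.
All spellings map to pitch class 9, so they are enharmonically equivalent.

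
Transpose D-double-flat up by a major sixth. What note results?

A sixth above D lands on the letter B.
A major sixth spans 9 semitones, so Dbb moves to pitch class 9. On the letter B that is Bbb.

Bbb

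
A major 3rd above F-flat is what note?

Ab

A third above F lands on the letter A.
A major third spans 4 semitones, so Fb moves to pitch class 8. On the letter A that is Ab.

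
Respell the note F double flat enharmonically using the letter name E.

Fbb is pitch class 3. The letter E alone is pitch class 4.
To reach pitch class 3 from E requires an offset of -1 semitone, i.e. flat: Eb.

Eb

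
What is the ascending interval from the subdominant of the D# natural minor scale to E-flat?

diminished sixth

The subdominant of D# natural minor is G#.
G# up to Eb: letters G→E make it a sixth; 7 semitones makes it diminished.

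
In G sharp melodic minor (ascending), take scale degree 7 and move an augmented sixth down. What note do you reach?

Scale degree 7 of G# melodic minor (ascending) is F##.
An augmented sixth (10 semitones) below F## lands on the letter A, giving A.

A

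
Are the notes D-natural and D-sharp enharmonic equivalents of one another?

No

D is pitch class 2; D# is pitch class 3.
The pitch classes differ (2 vs. 3), so they are not enharmonic equivalents.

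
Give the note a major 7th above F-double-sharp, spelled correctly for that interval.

F up a major seventh is E, so the target letter is E.
From F##, a major seventh is 11 semitones up: E##.

E##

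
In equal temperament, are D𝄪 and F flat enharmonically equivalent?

Yes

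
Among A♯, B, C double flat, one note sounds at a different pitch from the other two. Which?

In 12-tone equal temperament, enharmonic equivalents share a pitch class. A# is pitch class 10; B is pitch class 11; Cbb is pitch class 10.
A# and Cbb share pitch class 10, while B is pitch class 11.

B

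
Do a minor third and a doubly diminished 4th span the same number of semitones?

Yes

A minor third spans 3 semitones; a doubly diminished fourth spans 3.
They are enharmonically equivalent.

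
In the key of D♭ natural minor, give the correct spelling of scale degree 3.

Fb

The Db natural minor scale runs Db Eb Fb Gb Ab Bbb Cb.
Degree 3 is Fb.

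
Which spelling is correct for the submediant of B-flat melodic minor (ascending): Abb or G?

G

Each scale degree takes a distinct letter name. Degree 6 of a scale on B must use the letter G.
G and Abb are enharmonically the same pitch, but only G uses the letter G, so it is the correct spelling here.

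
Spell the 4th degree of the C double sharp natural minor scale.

The C## natural minor scale runs C## D## E# F## G## A# B#.
Degree 4 is F##.

F##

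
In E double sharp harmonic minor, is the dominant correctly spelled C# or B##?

Each scale degree takes a distinct letter name. Degree 5 of a scale on E must use the letter B.
B## and C# are enharmonically the same pitch, but only B## uses the letter B, so it is the correct spelling here.

B##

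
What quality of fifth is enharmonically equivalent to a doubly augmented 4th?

A doubly augmented fourth spans 7 semitones.
A fifth spanning 7 semitones is perfect (the perfect fifth is 7).

perfect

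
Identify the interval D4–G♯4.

augmented fourth

Counting letters D–E–F–G gives a fourth.
D→G# = 6 semitones, 1 wider than the perfect fourth (5), so augmented.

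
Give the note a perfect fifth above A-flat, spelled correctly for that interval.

A up a perfect fifth is E, so the target letter is E.
From Ab, a perfect fifth is 7 semitones up: Eb.

Eb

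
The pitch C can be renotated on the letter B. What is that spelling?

B#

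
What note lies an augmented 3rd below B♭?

Gbb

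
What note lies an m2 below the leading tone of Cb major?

A

The leading tone of Cb major is Bb.
A minor second (1 semitone) below Bb lands on the letter A, giving A.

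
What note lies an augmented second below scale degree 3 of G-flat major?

Abb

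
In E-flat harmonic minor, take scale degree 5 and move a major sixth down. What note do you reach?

Scale degree 5 of Eb harmonic minor is Bb.
A major sixth (9 semitones) below Bb lands on the letter D, giving Db.

Db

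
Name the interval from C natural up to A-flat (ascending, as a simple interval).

Counting letters C–D–E–F–G–A gives a sixth.
C→Ab = 8 semitones, 1 narrower than the major sixth (9), so minor.

minor sixth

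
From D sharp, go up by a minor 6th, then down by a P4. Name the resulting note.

A minor sixth up from D# is B (letter B, 8 semitones up).
A perfect fourth down from B is F# (letter F, 5 semitones down).

F#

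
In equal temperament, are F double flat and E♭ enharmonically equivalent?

Yes

Fbb is pitch class 3; Eb is pitch class 3.
All spellings map to pitch class 3, so they are enharmonically equivalent.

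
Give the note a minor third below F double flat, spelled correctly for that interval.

F down a major third is Db, so the target letter is D.
From Fbb, a minor third is 3 semitones down: Dbb.

Dbb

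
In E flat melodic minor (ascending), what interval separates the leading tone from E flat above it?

The leading tone of Eb melodic minor (ascending) is D.
D up to Eb: letters D→E make it a second; 1 semitone makes it minor.

minor second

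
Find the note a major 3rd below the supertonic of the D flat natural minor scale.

Cb

The supertonic of Db natural minor is Eb.
A major third (4 semitones) below Eb lands on the letter C, giving Cb.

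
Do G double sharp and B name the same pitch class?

No

G## is pitch class 9; B is pitch class 11.
The pitch classes differ (9 vs. 11), so they are not enharmonic equivalents.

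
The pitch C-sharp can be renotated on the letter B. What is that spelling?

B##

C# is pitch class 1. The letter B alone is pitch class 11.
To reach pitch class 1 from B requires an offset of +2 semitones, i.e. double sharp: B##.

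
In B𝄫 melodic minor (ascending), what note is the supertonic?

Cb

Degree 2 takes the letter 1 step above B, which is C.
In melodic minor (ascending), degree 2 sits 2 semitones above the tonic. Bbb + 2 semitones is pitch class 11, spelled on C as Cb.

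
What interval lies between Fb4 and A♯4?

The letter names run F→A, a span of 2 letter steps, so the interval is some kind of third.
Fb to A# is 6 semitones. A major third is 4, so 6 makes it doubly augmented.

doubly augmented third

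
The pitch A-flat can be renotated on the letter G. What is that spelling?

G#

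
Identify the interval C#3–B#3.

major seventh

The letter names run C→B, a span of 6 letter steps, so the interval is some kind of seventh.
C# to B# is 11 semitones. A major seventh is 11, so 11 makes it major.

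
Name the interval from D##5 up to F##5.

minor third

Counting letters D–E–F gives a third.
D##→F## = 3 semitones, 1 narrower than the major third (4), so minor.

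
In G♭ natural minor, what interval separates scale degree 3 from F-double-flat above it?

diminished fifth

Scale degree 3 of Gb natural minor is Bbb.
Bbb up to Fbb: letters B→F make it a fifth; 6 semitones makes it diminished.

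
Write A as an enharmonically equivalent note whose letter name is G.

G##

Plain G sits 2 semitones below A, so on the letter G the same pitch needs a double sharp: G##.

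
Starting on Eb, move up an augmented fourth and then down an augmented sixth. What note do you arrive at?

Cb

An augmented fourth up from Eb is A (letter A, 6 semitones up).
An augmented sixth down from A is Cb (letter C, 10 semitones down).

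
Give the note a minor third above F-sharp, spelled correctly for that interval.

A

A third above F lands on the letter A.
A minor third spans 3 semitones, so F# moves to pitch class 9. On the letter A that is A.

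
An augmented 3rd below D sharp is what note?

Bb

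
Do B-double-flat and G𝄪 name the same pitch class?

Bbb = pitch class 9 and G## = pitch class 9 — the same pitch class, so they are enharmonic equivalents.

Yes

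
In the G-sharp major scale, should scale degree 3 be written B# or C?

Each scale degree takes a distinct letter name. Degree 3 of a scale on G must use the letter B.
B# and C are enharmonically the same pitch, but only B# uses the letter B, so it is the correct spelling here.

B#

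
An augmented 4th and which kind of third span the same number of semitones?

doubly augmented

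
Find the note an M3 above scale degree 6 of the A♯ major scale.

Scale degree 6 of A# major is F##.
A major third (4 semitones) above F## lands on the letter A, giving A##.

A##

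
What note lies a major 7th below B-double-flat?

Cbb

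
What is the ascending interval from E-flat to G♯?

Counting letters E–F–G gives a third.
Eb→G# = 5 semitones, 1 wider than the major third (4), so augmented.

augmented third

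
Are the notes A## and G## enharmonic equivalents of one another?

A## is pitch class 11; G## is pitch class 9.
The pitch classes differ (11 vs. 9), so they are not enharmonic equivalents.

No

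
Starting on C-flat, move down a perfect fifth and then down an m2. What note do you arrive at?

Eb

A perfect fifth down from Cb is Fb (letter F, 7 semitones down).
A minor second down from Fb is Eb (letter E, 1 semitone down).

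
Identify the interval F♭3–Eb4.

major seventh

The letter names run F→E, a span of 6 letter steps, so the interval is some kind of seventh.
Fb to Eb is 11 semitones. A major seventh is 11, so 11 makes it major.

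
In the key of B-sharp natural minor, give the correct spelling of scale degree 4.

The B# natural minor scale runs B# C## D# E# F## G# A#.
Degree 4 is E#.

E#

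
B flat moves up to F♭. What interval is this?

The letter names run B→F, a span of 4 letter steps, so the interval is some kind of fifth.
Bb to Fb is 6 semitones. A perfect fifth is 7, so 6 makes it diminished.

diminished fifth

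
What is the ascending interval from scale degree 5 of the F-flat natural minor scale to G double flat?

diminished fifth

Scale degree 5 of Fb natural minor is Cb.
Cb up to Gbb: letters C→G make it a fifth; 6 semitones makes it diminished.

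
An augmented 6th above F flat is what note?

F up a major sixth is D, so the target letter is D.
From Fb, an augmented sixth is 10 semitones up: D.

D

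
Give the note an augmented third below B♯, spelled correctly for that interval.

B down a major third is G, so the target letter is G.
From B#, an augmented third is 5 semitones down: G.

G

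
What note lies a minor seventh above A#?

G#

A up a major seventh is G#, so the target letter is G.
From A#, a minor seventh is 10 semitones up: G#.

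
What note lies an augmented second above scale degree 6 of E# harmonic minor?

D##

Scale degree 6 of E# harmonic minor is C#.
An augmented second (3 semitones) above C# lands on the letter D, giving D##.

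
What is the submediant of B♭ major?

G

The Bb major scale runs Bb C D Eb F G A.
Degree 6 is G.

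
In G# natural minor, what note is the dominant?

The G# natural minor scale runs G# A# B C# D# E F#.
Degree 5 is D#.

D#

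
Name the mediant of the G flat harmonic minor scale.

The Gb harmonic minor scale runs Gb Ab Bbb Cb Db Ebb F.
Degree 3 is Bbb.

Bbb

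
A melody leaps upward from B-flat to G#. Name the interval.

augmented sixth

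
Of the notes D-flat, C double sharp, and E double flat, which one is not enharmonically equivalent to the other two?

In 12-tone equal temperament, enharmonic equivalents share a pitch class. Db is pitch class 1; C## is pitch class 2; Ebb is pitch class 2.
C## and Ebb share pitch class 2, while Db is pitch class 1.

Db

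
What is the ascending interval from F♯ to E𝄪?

augmented seventh

The letter names run F→E, a span of 6 letter steps, so the interval is some kind of seventh.
F# to E## is 12 semitones. A major seventh is 11, so 12 makes it augmented.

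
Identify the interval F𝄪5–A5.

Counting letters F–G–A gives a third.
F##→A = 2 semitones, 2 narrower than the major third (4), so diminished.

diminished third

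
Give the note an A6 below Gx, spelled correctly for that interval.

A sixth below G lands on the letter B.
An augmented sixth spans 10 semitones, so G## moves to pitch class 11. On the letter B that is B.

B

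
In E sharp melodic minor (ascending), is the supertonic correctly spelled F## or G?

Each scale degree takes a distinct letter name. Degree 2 of a scale on E must use the letter F.
F## and G are enharmonically the same pitch, but only F## uses the letter F, so it is the correct spelling here.

F##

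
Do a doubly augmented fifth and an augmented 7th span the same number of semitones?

A doubly augmented fifth spans 9 semitones; an augmented seventh spans 12.
The spans differ, so they are not enharmonic equivalents.

No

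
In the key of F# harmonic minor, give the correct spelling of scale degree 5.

C#

Degree 5 takes the letter 4 steps above F, which is C.
In harmonic minor, degree 5 sits 7 semitones above the tonic. F# + 7 semitones is pitch class 1, spelled on C as C#.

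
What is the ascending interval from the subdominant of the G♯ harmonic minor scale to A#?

major sixth

The subdominant of G# harmonic minor is C#.
C# up to A#: letters C→A make it a sixth; 9 semitones makes it major.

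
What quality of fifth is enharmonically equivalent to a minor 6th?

A minor sixth spans 8 semitones.
A fifth spanning 8 semitones is augmented (the perfect fifth is 7).

augmented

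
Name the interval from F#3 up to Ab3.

diminished third

Counting letters F–G–A gives a third.
F#→Ab = 2 semitones, 2 narrower than the major third (4), so diminished.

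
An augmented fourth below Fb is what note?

A fourth below F lands on the letter C.
An augmented fourth spans 6 semitones, so Fb moves to pitch class 10. On the letter C that is Cbb.

Cbb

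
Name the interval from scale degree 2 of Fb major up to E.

Scale degree 2 of Fb major is Gb.
Gb up to E: letters G→E make it a sixth; 10 semitones makes it augmented.

augmented sixth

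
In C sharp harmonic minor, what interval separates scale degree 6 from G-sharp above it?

major seventh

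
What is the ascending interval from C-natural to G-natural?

Counting letters C–D–E–F–G gives a fifth.
C→G = 7 semitones, exactly the perfect fifth.

perfect fifth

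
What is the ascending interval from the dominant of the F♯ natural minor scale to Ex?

augmented third

The dominant of F# natural minor is C#.
C# up to E##: letters C→E make it a third; 5 semitones makes it augmented.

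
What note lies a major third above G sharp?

G up a major third is B, so the target letter is B.
From G#, a major third is 4 semitones up: B#.

B#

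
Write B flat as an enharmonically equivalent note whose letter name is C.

Cbb

Plain C sits 2 semitones above Bb, so on the letter C the same pitch needs a double flat: Cbb.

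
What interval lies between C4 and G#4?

The letter names run C→G, a span of 4 letter steps, so the interval is some kind of fifth.
C to G# is 8 semitones. A perfect fifth is 7, so 8 makes it augmented.

augmented fifth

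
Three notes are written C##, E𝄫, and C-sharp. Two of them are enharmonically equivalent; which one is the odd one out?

In 12-tone equal temperament, enharmonic equivalents share a pitch class. C## is pitch class 2; Ebb is pitch class 2; C# is pitch class 1.
C## and Ebb share pitch class 2, while C# is pitch class 1.

C#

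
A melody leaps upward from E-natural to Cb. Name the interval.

diminished sixth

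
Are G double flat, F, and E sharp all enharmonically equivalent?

Yes

Gbb is pitch class 5; F is pitch class 5; E# is pitch class 5.
All spellings map to pitch class 5, so they are enharmonically equivalent.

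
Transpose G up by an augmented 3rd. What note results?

B#

G up a major third is B, so the target letter is B.
From G, an augmented third is 5 semitones up: B#.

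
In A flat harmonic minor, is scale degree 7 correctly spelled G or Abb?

G

Each scale degree takes a distinct letter name. Degree 7 of a scale on A must use the letter G.
G and Abb are enharmonically the same pitch, but only G uses the letter G, so it is the correct spelling here.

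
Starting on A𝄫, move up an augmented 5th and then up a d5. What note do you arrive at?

An augmented fifth up from Abb is Eb (letter E, 8 semitones up).
A diminished fifth up from Eb is Bbb (letter B, 6 semitones up).

Bbb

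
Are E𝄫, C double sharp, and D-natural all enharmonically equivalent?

Yes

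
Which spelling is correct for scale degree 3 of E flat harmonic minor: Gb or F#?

Gb

Each scale degree takes a distinct letter name. Degree 3 of a scale on E must use the letter G.
Gb and F# are enharmonically the same pitch, but only Gb uses the letter G, so it is the correct spelling here.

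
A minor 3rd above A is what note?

C

A up a major third is C#, so the target letter is C.
From A, a minor third is 3 semitones up: C.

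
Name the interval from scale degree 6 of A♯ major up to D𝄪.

Scale degree 6 of A# major is F##.
F## up to D##: letters F→D make it a sixth; 9 semitones makes it major.

major sixth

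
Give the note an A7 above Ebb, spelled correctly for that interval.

D

E up a major seventh is D#, so the target letter is D.
From Ebb, an augmented seventh is 12 semitones up: D.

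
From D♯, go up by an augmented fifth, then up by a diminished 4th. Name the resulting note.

D#

An augmented fifth up from D# is A## (letter A, 8 semitones up).
A diminished fourth up from A## is D# (letter D, 4 semitones up).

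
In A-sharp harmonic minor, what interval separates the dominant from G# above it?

minor third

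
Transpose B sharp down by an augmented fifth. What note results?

B down a perfect fifth is E, so the target letter is E.
From B#, an augmented fifth is 8 semitones down: E.

E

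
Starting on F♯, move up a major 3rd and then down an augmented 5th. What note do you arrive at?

D

A major third up from F# is A# (letter A, 4 semitones up).
An augmented fifth down from A# is D (letter D, 8 semitones down).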